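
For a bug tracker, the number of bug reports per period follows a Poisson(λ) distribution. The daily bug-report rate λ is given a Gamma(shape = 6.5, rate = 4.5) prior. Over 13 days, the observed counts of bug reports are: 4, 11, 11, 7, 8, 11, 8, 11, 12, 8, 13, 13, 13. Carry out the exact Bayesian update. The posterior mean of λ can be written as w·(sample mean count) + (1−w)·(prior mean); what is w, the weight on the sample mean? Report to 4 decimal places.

0.7429

With a Gamma(shape α, rate β) prior, the Poisson likelihood is conjugate: the posterior is Gamma(α + ΣXᵢ, β + n).
Posterior mean = (α₀+S)/(β₀+n) = [n/(β₀+n)]·(S/n) + [β₀/(β₀+n)]·(α₀/β₀), so only n and β₀ enter the weight.
Weight on data w = n/(β₀+n) = 13/(4.5+13) = 13/17.5 = 0.7429.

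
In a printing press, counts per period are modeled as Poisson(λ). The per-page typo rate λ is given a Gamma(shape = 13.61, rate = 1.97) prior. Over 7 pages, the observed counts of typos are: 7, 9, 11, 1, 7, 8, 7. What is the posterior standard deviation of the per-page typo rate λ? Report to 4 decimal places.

0.8891

With a Gamma(shape α, rate β) prior, the Poisson likelihood is conjugate: the posterior is Gamma(α + ΣXᵢ, β + n).
Sum of counts S = 50 over n = 7 pages.
Posterior: Gamma(α+S, β+n) = Gamma(13.61+50, 1.97+7) = Gamma(63.61, 8.97).
SD = √α/β = √63.61/8.97 = 0.8891.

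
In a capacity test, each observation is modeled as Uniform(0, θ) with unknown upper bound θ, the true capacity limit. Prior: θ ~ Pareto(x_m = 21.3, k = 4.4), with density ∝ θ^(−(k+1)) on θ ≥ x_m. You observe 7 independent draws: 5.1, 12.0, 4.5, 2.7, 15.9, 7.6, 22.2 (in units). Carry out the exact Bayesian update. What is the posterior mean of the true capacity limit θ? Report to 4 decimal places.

24.3346

A Pareto(scale x_m, shape k) prior on the upper bound θ of Uniform(0, θ) is conjugate: posterior is Pareto(max(x_m, max xᵢ), k + n).
Sample maximum = 22.2; prior scale x_m = 21.3 → posterior scale = max = 22.2.
Posterior shape = 4.4 + 7 = 11.4.
E[θ|data] = k·x_m/(k−1) = 11.4·22.2/10.4 = 24.3346.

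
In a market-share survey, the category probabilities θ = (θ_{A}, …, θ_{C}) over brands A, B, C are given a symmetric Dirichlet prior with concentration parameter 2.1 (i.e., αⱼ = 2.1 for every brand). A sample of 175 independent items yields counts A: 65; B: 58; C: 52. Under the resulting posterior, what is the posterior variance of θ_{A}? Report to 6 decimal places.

The Dirichlet prior is conjugate to the Multinomial likelihood: each posterior αⱼ = prior αⱼ + observed count nⱼ.
Posterior concentration: (67.1, 60.1, 54.1), total = 181.3.
Var[θ_j] = α_j(Σα−α_j)/((Σα)²(Σα+1)) = 67.1·114.2/(181.3²·182.3) = 0.001279.

0.001279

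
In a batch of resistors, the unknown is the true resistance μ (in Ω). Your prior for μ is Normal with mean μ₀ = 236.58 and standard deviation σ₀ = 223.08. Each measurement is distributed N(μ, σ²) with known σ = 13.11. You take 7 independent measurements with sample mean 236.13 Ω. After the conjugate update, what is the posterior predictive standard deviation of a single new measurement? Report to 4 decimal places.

For Normal data with known variance σ², a Normal(μ₀, σ₀²) prior on μ is conjugate. Posterior precision = 1/σ₀² + n/σ²; posterior mean is the precision-weighted average of μ₀ and x̄.
σ₀² = 223.08² = 49764.6864, σ² = 13.11² = 171.8721; σ² + n·σ₀² = 171.8721 + 7·49764.6864 = 348524.6769.
Posterior precision = 1/σ₀² + n/σ² = 1/49764.6864 + 7/171.8721 = (σ² + n·σ₀²)/(σ₀²σ²) = 348524.6769/(49764.6864·171.8721); posterior variance σₙ² = σ₀²σ²/(σ² + n·σ₀²) = 49764.6864·171.8721/348524.6769 = 24.541049.
Predictive variance for one new observation = σₙ² + σ² = 49764.6864·171.8721/348524.6769 + 171.8721 = σ²·(σ₀² + 348524.6769)/348524.6769 = 171.8721·398289.3633/348524.6769 = 196.413149; SD = √(171.8721·398289.3633/348524.6769) = 14.0147.

14.0147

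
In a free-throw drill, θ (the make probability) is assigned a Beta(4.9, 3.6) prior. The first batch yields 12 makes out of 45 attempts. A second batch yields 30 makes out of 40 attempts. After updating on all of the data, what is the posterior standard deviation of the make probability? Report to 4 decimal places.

The Beta prior is conjugate to a Binomial/Bernoulli likelihood; the update adds successes to α and failures to β.
After batch 1: Beta(4.9+12, 3.6+33) = Beta(16.9, 36.6).
After batch 2: Beta(16.9+30, 36.6+10) = Beta(46.9, 46.6).
Var = αβ/((α+β)²(α+β+1)) = 46.9·46.6/(93.5²·94.5) = 0.00264548; SD = √0.00264548 = 0.0514.

0.0514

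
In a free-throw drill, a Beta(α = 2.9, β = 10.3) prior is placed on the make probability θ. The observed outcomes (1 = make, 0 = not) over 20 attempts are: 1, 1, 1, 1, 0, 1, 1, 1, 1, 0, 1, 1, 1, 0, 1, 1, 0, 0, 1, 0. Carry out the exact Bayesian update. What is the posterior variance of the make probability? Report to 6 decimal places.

0.007308

The Beta prior is conjugate to a Binomial/Bernoulli likelihood; the update adds successes to α and failures to β.
Posterior: Beta(α+k, β+n−k) = Beta(2.9+14, 10.3+6) = Beta(16.9, 16.3).
Var = αβ/((α+β)²(α+β+1)) = 16.9·16.3/(33.2²·34.2) = 0.007308.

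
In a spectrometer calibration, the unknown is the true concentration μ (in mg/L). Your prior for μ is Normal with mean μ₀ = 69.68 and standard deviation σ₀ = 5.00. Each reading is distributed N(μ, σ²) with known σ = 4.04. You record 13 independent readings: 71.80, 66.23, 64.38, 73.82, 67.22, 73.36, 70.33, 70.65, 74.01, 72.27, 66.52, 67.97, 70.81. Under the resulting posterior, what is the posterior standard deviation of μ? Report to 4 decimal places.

For Normal data with known variance σ², a Normal(μ₀, σ₀²) prior on μ is conjugate. Posterior precision = 1/σ₀² + n/σ²; posterior mean is the precision-weighted average of μ₀ and x̄.
σ₀² = 5.00² = 25, σ² = 4.04² = 16.3216; σ² + n·σ₀² = 16.3216 + 13·25 = 341.3216.
Posterior precision = 1/σ₀² + n/σ² = 1/25 + 13/16.3216 = (σ² + n·σ₀²)/(σ₀²σ²) = 341.3216/(25·16.3216); posterior variance σₙ² = σ₀²σ²/(σ² + n·σ₀²) = 25·16.3216/341.3216 = 1.195471.
Posterior SD = √σₙ² = √(25·16.3216/341.3216) = 1.0934.

1.0934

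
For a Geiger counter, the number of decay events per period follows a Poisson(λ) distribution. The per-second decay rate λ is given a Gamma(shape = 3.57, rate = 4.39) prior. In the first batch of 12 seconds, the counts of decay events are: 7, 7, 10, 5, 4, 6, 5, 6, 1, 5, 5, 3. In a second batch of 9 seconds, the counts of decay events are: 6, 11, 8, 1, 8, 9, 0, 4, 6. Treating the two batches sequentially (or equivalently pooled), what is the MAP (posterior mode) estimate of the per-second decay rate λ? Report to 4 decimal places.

With a Gamma(shape α, rate β) prior, the Poisson likelihood is conjugate: the posterior is Gamma(α + ΣXᵢ, β + n).
Batch 1: sum of counts S = 64 over n = 12 seconds.
After batch 1: Gamma(α+S, β+n) = Gamma(3.57+64, 4.39+12) = Gamma(67.57, 16.39).
Batch 2: sum of counts S = 53 over n = 9 seconds.
After batch 2: Gamma(α+S, β+n) = Gamma(67.57+53, 16.39+9) = Gamma(120.57, 25.39).
Mode of Gamma(α,β) for α≥1 is (α−1)/β = 119.57/25.39 = 4.7093.

4.7093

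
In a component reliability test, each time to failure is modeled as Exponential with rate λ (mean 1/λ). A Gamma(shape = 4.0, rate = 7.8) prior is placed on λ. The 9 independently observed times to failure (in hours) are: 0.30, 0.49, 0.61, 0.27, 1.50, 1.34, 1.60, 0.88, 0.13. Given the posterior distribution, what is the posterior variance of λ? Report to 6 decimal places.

0.058399

With a Gamma(shape α, rate β) prior on the exponential rate λ, the posterior after n observations with total T = Σxᵢ is Gamma(α+n, β+T).
Sum of observations T = 7.12 hours; n = 9.
Posterior: Gamma(4.0+9, 7.8+7.12) = Gamma(13.0, 14.92).
Var = α/β² = 0.058399.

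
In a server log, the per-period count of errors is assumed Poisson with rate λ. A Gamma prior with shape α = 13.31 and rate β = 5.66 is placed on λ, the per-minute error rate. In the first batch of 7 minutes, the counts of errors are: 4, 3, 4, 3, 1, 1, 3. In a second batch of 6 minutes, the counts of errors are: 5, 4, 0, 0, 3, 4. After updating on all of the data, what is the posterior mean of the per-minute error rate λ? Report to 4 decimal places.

With a Gamma(shape α, rate β) prior, the Poisson likelihood is conjugate: the posterior is Gamma(α + ΣXᵢ, β + n).
Batch 1: sum of counts S = 19 over n = 7 minutes.
After batch 1: Gamma(α+S, β+n) = Gamma(13.31+19, 5.66+7) = Gamma(32.31, 12.66).
Batch 2: sum of counts S = 16 over n = 6 minutes.
After batch 2: Gamma(α+S, β+n) = Gamma(32.31+16, 12.66+6) = Gamma(48.31, 18.66).
Posterior mean = α/β = 48.31/18.66 = 2.5890.

2.5890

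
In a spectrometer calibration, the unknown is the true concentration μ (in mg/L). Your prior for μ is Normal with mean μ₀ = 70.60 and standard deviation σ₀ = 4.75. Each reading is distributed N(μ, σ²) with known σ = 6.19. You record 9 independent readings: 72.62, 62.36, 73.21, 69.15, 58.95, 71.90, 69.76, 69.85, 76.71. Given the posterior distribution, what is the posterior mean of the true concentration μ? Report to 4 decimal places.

For Normal data with known variance σ², a Normal(μ₀, σ₀²) prior on μ is conjugate. Posterior precision = 1/σ₀² + n/σ²; posterior mean is the precision-weighted average of μ₀ and x̄.
Σxᵢ = 72.62 + 62.36 + 73.21 + 69.15 + 58.95 + 71.90 + 69.76 + 69.85 + 76.71 = 624.51, so n·x̄ = 624.51.
σ₀² = 4.75² = 22.5625, σ² = 6.19² = 38.3161; σ² + n·σ₀² = 38.3161 + 9·22.5625 = 241.3786.
Posterior mean = (μ₀/σ₀² + n·x̄/σ²)/(1/σ₀² + n/σ²) = (σ²·μ₀ + σ₀²·n·x̄)/(σ² + n·σ₀²) = (38.3161·70.60 + 22.5625·624.51)/241.3786 = 16795.623535/241.3786 = 69.5821.

69.5821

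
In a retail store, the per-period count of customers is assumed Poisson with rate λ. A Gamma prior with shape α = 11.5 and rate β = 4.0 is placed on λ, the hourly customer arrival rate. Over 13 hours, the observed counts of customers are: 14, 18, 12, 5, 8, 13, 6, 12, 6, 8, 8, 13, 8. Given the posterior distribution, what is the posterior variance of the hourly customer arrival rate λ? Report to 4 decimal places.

With a Gamma(shape α, rate β) prior, the Poisson likelihood is conjugate: the posterior is Gamma(α + ΣXᵢ, β + n).
Sum of counts S = 131 over n = 13 hours.
Posterior: Gamma(α+S, β+n) = Gamma(11.5+131, 4.0+13) = Gamma(142.5, 17.0).
Var = α/β² = 142.5/17.0² = 0.4931.

0.4931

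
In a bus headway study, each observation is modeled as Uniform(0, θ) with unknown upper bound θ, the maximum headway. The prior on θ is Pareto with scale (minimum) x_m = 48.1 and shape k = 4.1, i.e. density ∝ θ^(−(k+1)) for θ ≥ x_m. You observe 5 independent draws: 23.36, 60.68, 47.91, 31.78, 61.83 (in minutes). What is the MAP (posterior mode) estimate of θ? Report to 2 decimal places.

A Pareto(scale x_m, shape k) prior on the upper bound θ of Uniform(0, θ) is conjugate: posterior is Pareto(max(x_m, max xᵢ), k + n).
Sample maximum = 61.83; prior scale x_m = 48.1 → posterior scale = max = 61.83.
Posterior shape = 4.1 + 5 = 9.1.
The Pareto density is decreasing on [x_m, ∞), so the mode is x_m = 61.83.

61.83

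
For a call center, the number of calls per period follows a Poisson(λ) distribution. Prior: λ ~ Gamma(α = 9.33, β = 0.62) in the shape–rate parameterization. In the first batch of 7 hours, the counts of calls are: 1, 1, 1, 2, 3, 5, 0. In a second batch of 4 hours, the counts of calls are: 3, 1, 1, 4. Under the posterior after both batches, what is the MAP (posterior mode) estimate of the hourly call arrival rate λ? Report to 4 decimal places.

2.6102

With a Gamma(shape α, rate β) prior, the Poisson likelihood is conjugate: the posterior is Gamma(α + ΣXᵢ, β + n).
Batch 1: sum of counts S = 13 over n = 7 hours.
After batch 1: Gamma(α+S, β+n) = Gamma(9.33+13, 0.62+7) = Gamma(22.33, 7.62).
Batch 2: sum of counts S = 9 over n = 4 hours.
After batch 2: Gamma(α+S, β+n) = Gamma(22.33+9, 7.62+4) = Gamma(31.33, 11.62).
Mode of Gamma(α,β) for α≥1 is (α−1)/β = 30.33/11.62 = 2.6102.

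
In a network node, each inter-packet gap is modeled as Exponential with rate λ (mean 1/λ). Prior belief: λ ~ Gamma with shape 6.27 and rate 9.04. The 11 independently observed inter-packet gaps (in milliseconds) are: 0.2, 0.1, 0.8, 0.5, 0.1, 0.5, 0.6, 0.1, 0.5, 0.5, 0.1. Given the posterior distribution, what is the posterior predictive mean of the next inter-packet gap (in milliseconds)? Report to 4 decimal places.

0.8015

With a Gamma(shape α, rate β) prior on the exponential rate λ, the posterior after n observations with total T = Σxᵢ is Gamma(α+n, β+T).
Sum of observations T = 4.0 milliseconds; n = 11.
Posterior: Gamma(6.27+11, 9.04+4.0) = Gamma(17.27, 13.04).
The predictive distribution for the next observation is Lomax; its mean is β/(α−1) = 13.04/16.27 = 0.8015.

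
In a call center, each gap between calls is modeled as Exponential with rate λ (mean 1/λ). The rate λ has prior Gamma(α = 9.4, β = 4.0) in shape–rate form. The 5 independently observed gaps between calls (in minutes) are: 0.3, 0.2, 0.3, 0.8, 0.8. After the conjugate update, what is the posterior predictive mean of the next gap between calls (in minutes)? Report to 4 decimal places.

0.4776

With a Gamma(shape α, rate β) prior on the exponential rate λ, the posterior after n observations with total T = Σxᵢ is Gamma(α+n, β+T).
Sum of observations T = 2.4 minutes; n = 5.
Posterior: Gamma(9.4+5, 4.0+2.4) = Gamma(14.4, 6.4).
The predictive distribution for the next observation is Lomax; its mean is β/(α−1) = 6.4/13.4 = 0.4776.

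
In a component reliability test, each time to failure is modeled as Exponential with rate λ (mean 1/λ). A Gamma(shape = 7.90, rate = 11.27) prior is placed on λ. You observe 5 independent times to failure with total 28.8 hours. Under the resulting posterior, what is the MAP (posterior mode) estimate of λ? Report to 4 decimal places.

With a Gamma(shape α, rate β) prior on the exponential rate λ, the posterior after n observations with total T = Σxᵢ is Gamma(α+n, β+T).
Posterior: Gamma(7.90+5, 11.27+28.8) = Gamma(12.90, 40.07).
Mode = (α−1)/β = 0.2970.

0.2970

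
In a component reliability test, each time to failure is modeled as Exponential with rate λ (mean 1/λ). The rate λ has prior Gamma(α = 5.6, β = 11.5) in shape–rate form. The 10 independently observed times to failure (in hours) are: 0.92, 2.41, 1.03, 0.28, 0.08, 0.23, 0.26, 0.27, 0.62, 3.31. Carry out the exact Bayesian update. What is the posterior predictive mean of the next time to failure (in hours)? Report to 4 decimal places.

With a Gamma(shape α, rate β) prior on the exponential rate λ, the posterior after n observations with total T = Σxᵢ is Gamma(α+n, β+T).
Sum of observations T = 9.41 hours; n = 10.
Posterior: Gamma(5.6+10, 11.5+9.41) = Gamma(15.6, 20.91).
The predictive distribution for the next observation is Lomax; its mean is β/(α−1) = 20.91/14.6 = 1.4322.

1.4322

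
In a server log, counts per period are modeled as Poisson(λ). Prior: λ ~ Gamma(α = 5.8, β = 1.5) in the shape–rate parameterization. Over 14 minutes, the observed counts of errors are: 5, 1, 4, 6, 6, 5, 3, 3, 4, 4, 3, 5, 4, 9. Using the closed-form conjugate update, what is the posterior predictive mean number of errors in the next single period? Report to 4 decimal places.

4.3742

With a Gamma(shape α, rate β) prior, the Poisson likelihood is conjugate: the posterior is Gamma(α + ΣXᵢ, β + n).
Sum of counts S = 62 over n = 14 minutes.
Posterior: Gamma(α+S, β+n) = Gamma(5.8+62, 1.5+14) = Gamma(67.8, 15.5).
The predictive distribution for one future period is NegBinom with mean α/β = 4.3742.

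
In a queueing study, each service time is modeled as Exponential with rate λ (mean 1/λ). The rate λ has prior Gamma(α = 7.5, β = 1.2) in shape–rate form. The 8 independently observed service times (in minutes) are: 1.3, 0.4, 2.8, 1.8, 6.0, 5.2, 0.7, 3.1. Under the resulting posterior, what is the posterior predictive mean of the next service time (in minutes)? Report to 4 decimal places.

1.5517

With a Gamma(shape α, rate β) prior on the exponential rate λ, the posterior after n observations with total T = Σxᵢ is Gamma(α+n, β+T).
Sum of observations T = 21.3 minutes; n = 8.
Posterior: Gamma(7.5+8, 1.2+21.3) = Gamma(15.5, 22.5).
The predictive distribution for the next observation is Lomax; its mean is β/(α−1) = 22.5/14.5 = 1.5517.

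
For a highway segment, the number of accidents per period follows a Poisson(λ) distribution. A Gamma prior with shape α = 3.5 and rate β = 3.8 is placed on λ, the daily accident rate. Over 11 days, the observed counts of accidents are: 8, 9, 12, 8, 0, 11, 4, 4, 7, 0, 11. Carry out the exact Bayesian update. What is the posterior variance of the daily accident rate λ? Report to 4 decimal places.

0.3538

With a Gamma(shape α, rate β) prior, the Poisson likelihood is conjugate: the posterior is Gamma(α + ΣXᵢ, β + n).
Sum of counts S = 74 over n = 11 days.
Posterior: Gamma(α+S, β+n) = Gamma(3.5+74, 3.8+11) = Gamma(77.5, 14.8).
Var = α/β² = 77.5/14.8² = 0.3538.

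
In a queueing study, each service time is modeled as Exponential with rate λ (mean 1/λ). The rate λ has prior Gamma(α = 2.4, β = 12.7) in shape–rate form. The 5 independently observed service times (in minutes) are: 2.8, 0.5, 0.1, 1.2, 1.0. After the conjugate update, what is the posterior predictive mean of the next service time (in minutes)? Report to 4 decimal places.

2.8594

With a Gamma(shape α, rate β) prior on the exponential rate λ, the posterior after n observations with total T = Σxᵢ is Gamma(α+n, β+T).
Sum of observations T = 5.6 minutes; n = 5.
Posterior: Gamma(2.4+5, 12.7+5.6) = Gamma(7.4, 18.3).
The predictive distribution for the next observation is Lomax; its mean is β/(α−1) = 18.3/6.4 = 2.8594.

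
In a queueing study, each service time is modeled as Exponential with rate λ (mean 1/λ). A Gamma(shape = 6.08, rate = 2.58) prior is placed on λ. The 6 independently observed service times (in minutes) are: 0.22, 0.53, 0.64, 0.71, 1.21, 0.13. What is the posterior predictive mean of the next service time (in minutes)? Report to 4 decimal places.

With a Gamma(shape α, rate β) prior on the exponential rate λ, the posterior after n observations with total T = Σxᵢ is Gamma(α+n, β+T).
Sum of observations T = 3.44 minutes; n = 6.
Posterior: Gamma(6.08+6, 2.58+3.44) = Gamma(12.08, 6.02).
The predictive distribution for the next observation is Lomax; its mean is β/(α−1) = 6.02/11.08 = 0.5433.

0.5433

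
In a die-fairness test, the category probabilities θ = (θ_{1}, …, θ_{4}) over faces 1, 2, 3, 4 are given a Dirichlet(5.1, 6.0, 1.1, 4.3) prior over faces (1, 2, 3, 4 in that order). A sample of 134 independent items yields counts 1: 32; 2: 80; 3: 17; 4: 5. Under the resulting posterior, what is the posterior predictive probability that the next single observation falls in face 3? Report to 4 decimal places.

The Dirichlet prior is conjugate to the Multinomial likelihood: each posterior αⱼ = prior αⱼ + observed count nⱼ.
Posterior concentration: (37.1, 86.0, 18.1, 9.3), total = 150.5.
P(next = 3 | data) = α_{3}/Σα = 0.1203.

0.1203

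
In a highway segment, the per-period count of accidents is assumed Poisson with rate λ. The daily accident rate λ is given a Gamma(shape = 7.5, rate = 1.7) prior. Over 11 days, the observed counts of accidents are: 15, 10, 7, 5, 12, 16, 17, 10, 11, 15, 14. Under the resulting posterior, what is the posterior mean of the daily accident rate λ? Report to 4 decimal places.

With a Gamma(shape α, rate β) prior, the Poisson likelihood is conjugate: the posterior is Gamma(α + ΣXᵢ, β + n).
Sum of counts S = 132 over n = 11 days.
Posterior: Gamma(α+S, β+n) = Gamma(7.5+132, 1.7+11) = Gamma(139.5, 12.7).
Posterior mean = α/β = 139.5/12.7 = 10.9843.

10.9843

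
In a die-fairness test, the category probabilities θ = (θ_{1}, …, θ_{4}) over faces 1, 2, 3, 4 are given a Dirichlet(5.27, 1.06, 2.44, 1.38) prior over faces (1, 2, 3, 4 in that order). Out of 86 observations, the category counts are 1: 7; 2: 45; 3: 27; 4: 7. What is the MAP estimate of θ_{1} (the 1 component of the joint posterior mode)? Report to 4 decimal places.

The Dirichlet prior is conjugate to the Multinomial likelihood: each posterior αⱼ = prior αⱼ + observed count nⱼ.
Posterior concentration: (12.27, 46.06, 29.44, 8.38), total = 96.15.
Joint mode component: (α_{1}−1)/(Σα−K) = 11.27/92.15 = 0.1223.

0.1223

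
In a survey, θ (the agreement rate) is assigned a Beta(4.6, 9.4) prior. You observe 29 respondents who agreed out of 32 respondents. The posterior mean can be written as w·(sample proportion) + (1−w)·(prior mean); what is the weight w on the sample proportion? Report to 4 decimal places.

The Beta prior is conjugate to a Binomial/Bernoulli likelihood; the update adds successes to α and failures to β.
Posterior mean = (α₀+k)/(α₀+β₀+n) = [n/(α₀+β₀+n)]·(k/n) + [(α₀+β₀)/(α₀+β₀+n)]·α₀/(α₀+β₀), so only n and the prior enter the weight.
The weight on the data is w = n/(α₀+β₀+n) = 32/(4.6+9.4+32) = 32/46.0 = 0.6957.

0.6957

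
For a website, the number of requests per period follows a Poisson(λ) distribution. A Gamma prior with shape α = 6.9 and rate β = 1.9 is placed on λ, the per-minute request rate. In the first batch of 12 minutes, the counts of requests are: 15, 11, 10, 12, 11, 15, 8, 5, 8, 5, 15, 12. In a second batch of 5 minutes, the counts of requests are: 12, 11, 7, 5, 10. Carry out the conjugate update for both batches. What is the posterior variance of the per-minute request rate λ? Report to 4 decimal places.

0.5008

With a Gamma(shape α, rate β) prior, the Poisson likelihood is conjugate: the posterior is Gamma(α + ΣXᵢ, β + n).
Batch 1: sum of counts S = 127 over n = 12 minutes.
After batch 1: Gamma(α+S, β+n) = Gamma(6.9+127, 1.9+12) = Gamma(133.9, 13.9).
Batch 2: sum of counts S = 45 over n = 5 minutes.
After batch 2: Gamma(α+S, β+n) = Gamma(133.9+45, 13.9+5) = Gamma(178.9, 18.9).
Var = α/β² = 178.9/18.9² = 0.5008.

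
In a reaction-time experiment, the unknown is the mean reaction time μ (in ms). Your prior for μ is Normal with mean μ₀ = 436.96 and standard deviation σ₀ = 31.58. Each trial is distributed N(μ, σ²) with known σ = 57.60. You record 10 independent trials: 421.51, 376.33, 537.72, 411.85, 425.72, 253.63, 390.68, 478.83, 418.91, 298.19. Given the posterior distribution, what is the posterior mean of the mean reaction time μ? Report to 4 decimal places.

For Normal data with known variance σ², a Normal(μ₀, σ₀²) prior on μ is conjugate. Posterior precision = 1/σ₀² + n/σ²; posterior mean is the precision-weighted average of μ₀ and x̄.
Σxᵢ = 421.51 + 376.33 + 537.72 + 411.85 + 425.72 + 253.63 + 390.68 + 478.83 + 418.91 + 298.19 = 4013.37, so n·x̄ = 4013.37.
σ₀² = 31.58² = 997.2964, σ² = 57.60² = 3317.76; σ² + n·σ₀² = 3317.76 + 10·997.2964 = 13290.724.
Posterior mean = (μ₀/σ₀² + n·x̄/σ²)/(1/σ₀² + n/σ²) = (σ²·μ₀ + σ₀²·n·x̄)/(σ² + n·σ₀²) = (3317.76·436.96 + 997.2964·4013.37)/13290.724 = 5452247.862468/13290.724 = 410.2296.

410.2296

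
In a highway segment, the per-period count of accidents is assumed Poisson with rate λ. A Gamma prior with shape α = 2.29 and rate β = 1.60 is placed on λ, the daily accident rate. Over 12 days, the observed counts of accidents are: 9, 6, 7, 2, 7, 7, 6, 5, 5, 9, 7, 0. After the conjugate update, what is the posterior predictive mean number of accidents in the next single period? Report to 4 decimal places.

5.3154

With a Gamma(shape α, rate β) prior, the Poisson likelihood is conjugate: the posterior is Gamma(α + ΣXᵢ, β + n).
Sum of counts S = 70 over n = 12 days.
Posterior: Gamma(α+S, β+n) = Gamma(2.29+70, 1.60+12) = Gamma(72.29, 13.60).
The predictive distribution for one future period is NegBinom with mean α/β = 5.3154.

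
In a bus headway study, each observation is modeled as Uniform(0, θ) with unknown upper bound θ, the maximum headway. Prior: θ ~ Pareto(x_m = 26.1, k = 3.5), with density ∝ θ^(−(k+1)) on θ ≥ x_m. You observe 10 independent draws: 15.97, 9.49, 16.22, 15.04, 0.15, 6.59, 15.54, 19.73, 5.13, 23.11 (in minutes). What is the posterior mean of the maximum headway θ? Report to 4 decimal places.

A Pareto(scale x_m, shape k) prior on the upper bound θ of Uniform(0, θ) is conjugate: posterior is Pareto(max(x_m, max xᵢ), k + n).
Sample maximum = 23.11; prior scale x_m = 26.1 → posterior scale = max = 26.10.
Posterior shape = 3.5 + 10 = 13.5.
E[θ|data] = k·x_m/(k−1) = 13.5·26.10/12.5 = 28.1880.

28.1880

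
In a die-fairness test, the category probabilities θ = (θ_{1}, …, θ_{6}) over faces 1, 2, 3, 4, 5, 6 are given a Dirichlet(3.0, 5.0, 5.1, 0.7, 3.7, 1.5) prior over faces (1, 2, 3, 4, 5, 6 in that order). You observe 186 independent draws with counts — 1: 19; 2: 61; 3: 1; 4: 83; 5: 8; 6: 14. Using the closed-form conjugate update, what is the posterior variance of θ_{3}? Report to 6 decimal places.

The Dirichlet prior is conjugate to the Multinomial likelihood: each posterior αⱼ = prior αⱼ + observed count nⱼ.
Posterior concentration: (22.0, 66.0, 6.1, 83.7, 11.7, 15.5), total = 205.0.
Var[θ_j] = α_j(Σα−α_j)/((Σα)²(Σα+1)) = 6.1·198.9/(205.0²·206.0) = 0.000140.

0.000140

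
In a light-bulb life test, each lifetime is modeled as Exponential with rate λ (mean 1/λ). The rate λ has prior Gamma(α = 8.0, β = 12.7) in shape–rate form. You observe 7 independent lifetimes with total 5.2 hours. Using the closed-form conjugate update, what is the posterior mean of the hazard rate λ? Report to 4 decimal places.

With a Gamma(shape α, rate β) prior on the exponential rate λ, the posterior after n observations with total T = Σxᵢ is Gamma(α+n, β+T).
Posterior: Gamma(8.0+7, 12.7+5.2) = Gamma(15.0, 17.9).
Posterior mean of λ = α/β = 15.0/17.9 = 0.8380.

0.8380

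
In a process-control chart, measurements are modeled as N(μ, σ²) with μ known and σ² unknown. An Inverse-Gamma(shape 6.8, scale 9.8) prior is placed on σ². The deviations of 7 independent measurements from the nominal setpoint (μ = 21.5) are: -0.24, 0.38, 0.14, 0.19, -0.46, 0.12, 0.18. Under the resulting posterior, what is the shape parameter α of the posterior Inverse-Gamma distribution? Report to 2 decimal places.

10.30

With known mean μ and an Inverse-Gamma(α, β) prior on σ², the Normal likelihood is conjugate: posterior is Inv-Gamma(α + n/2, β + Σ(xᵢ−μ)²/2).
Σ(xᵢ−μ)² = (-0.24)² + (0.38)² + (0.14)² + (0.19)² + (-0.46)² + (0.12)² + (0.18)² = 0.5161.
Posterior: Inv-Gamma(6.8 + 7/2, 9.8 + 0.5161/2) = Inv-Gamma(10.30, 10.05805).
Posterior α = 10.30.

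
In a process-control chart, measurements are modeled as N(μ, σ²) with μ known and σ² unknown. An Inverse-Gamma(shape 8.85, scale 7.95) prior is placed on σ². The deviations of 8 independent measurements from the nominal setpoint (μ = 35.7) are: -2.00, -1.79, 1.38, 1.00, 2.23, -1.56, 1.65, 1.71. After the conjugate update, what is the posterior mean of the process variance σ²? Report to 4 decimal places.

1.6482

With known mean μ and an Inverse-Gamma(α, β) prior on σ², the Normal likelihood is conjugate: posterior is Inv-Gamma(α + n/2, β + Σ(xᵢ−μ)²/2).
Σ(xᵢ−μ)² = (-2.00)² + (-1.79)² + (1.38)² + (1.00)² + (2.23)² + (-1.56)² + (1.65)² + (1.71)² = 23.1616.
Posterior: Inv-Gamma(8.85 + 8/2, 7.95 + 23.1616/2) = Inv-Gamma(12.85, 19.53080).
E[σ²|data] = β/(α−1) = 19.53080/11.85 = 1.6482.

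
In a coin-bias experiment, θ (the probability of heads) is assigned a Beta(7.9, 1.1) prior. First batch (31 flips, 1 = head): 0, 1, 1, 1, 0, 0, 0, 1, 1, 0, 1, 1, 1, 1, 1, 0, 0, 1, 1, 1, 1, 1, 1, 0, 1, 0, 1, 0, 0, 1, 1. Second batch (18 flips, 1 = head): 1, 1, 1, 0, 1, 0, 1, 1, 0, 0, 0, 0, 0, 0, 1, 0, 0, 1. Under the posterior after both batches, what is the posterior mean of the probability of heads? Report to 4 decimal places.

The Beta prior is conjugate to a Binomial/Bernoulli likelihood; the update adds successes to α and failures to β.
After batch 1: Beta(7.9+20, 1.1+11) = Beta(27.9, 12.1).
After batch 2: Beta(27.9+8, 12.1+10) = Beta(35.9, 22.1).
Posterior mean = α/(α+β) = 35.9/58.0 = 0.6190.

0.6190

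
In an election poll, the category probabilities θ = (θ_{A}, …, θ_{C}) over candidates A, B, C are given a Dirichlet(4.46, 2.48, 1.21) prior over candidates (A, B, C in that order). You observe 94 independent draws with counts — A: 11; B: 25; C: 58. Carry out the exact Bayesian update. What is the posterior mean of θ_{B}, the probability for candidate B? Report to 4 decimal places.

The Dirichlet prior is conjugate to the Multinomial likelihood: each posterior αⱼ = prior αⱼ + observed count nⱼ.
Posterior concentration: (15.46, 27.48, 59.21), total = 102.15.
E[θ_{B}|data] = α_{B}/Σα = 27.48/102.15 = 0.2690.

0.2690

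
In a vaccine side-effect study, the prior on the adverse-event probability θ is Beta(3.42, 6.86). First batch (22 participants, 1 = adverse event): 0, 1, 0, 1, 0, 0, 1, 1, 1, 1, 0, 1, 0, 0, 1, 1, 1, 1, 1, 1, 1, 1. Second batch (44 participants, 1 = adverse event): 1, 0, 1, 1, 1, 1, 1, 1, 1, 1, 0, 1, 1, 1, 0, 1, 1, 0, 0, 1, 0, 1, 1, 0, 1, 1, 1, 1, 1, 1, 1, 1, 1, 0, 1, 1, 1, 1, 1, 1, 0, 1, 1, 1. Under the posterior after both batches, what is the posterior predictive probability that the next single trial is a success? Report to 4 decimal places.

The Beta prior is conjugate to a Binomial/Bernoulli likelihood; the update adds successes to α and failures to β.
After batch 1: Beta(3.42+15, 6.86+7) = Beta(18.42, 13.86).
After batch 2: Beta(18.42+35, 13.86+9) = Beta(53.42, 22.86).
For a single future Bernoulli trial, P(success | data) = α/(α+β) = 0.7003.

0.7003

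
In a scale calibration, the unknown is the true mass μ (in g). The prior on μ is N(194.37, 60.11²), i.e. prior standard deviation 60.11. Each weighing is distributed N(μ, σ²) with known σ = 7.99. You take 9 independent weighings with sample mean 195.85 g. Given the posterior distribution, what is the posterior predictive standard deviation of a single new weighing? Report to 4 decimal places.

For Normal data with known variance σ², a Normal(μ₀, σ₀²) prior on μ is conjugate. Posterior precision = 1/σ₀² + n/σ²; posterior mean is the precision-weighted average of μ₀ and x̄.
σ₀² = 60.11² = 3613.2121, σ² = 7.99² = 63.8401; σ² + n·σ₀² = 63.8401 + 9·3613.2121 = 32582.749.
Posterior precision = 1/σ₀² + n/σ² = 1/3613.2121 + 9/63.8401 = (σ² + n·σ₀²)/(σ₀²σ²) = 32582.749/(3613.2121·63.8401); posterior variance σₙ² = σ₀²σ²/(σ² + n·σ₀²) = 3613.2121·63.8401/32582.749 = 7.079446.
Predictive variance for one new observation = σₙ² + σ² = 3613.2121·63.8401/32582.749 + 63.8401 = σ²·(σ₀² + 32582.749)/32582.749 = 63.8401·36195.9611/32582.749 = 70.919546; SD = √(63.8401·36195.9611/32582.749) = 8.4214.

8.4214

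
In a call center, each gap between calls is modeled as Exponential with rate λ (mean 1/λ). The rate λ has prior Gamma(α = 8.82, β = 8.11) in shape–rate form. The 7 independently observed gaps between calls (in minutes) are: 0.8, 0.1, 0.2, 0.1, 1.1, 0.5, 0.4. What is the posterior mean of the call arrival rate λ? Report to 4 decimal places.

1.3988

With a Gamma(shape α, rate β) prior on the exponential rate λ, the posterior after n observations with total T = Σxᵢ is Gamma(α+n, β+T).
Sum of observations T = 3.2 minutes; n = 7.
Posterior: Gamma(8.82+7, 8.11+3.2) = Gamma(15.82, 11.31).
Posterior mean of λ = α/β = 15.82/11.31 = 1.3988.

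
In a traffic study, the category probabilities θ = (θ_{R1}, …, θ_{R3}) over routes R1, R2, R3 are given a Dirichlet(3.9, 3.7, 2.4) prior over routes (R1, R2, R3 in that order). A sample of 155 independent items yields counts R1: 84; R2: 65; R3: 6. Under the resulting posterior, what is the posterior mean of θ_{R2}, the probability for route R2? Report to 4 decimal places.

The Dirichlet prior is conjugate to the Multinomial likelihood: each posterior αⱼ = prior αⱼ + observed count nⱼ.
Posterior concentration: (87.9, 68.7, 8.4), total = 165.0.
E[θ_{R2}|data] = α_{R2}/Σα = 68.7/165.0 = 0.4164.

0.4164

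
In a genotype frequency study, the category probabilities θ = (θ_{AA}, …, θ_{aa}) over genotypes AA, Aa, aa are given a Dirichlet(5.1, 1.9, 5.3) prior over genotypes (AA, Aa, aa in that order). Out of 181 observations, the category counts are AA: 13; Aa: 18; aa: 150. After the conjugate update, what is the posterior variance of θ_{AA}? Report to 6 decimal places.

0.000437

The Dirichlet prior is conjugate to the Multinomial likelihood: each posterior αⱼ = prior αⱼ + observed count nⱼ.
Posterior concentration: (18.1, 19.9, 155.3), total = 193.3.
Var[θ_j] = α_j(Σα−α_j)/((Σα)²(Σα+1)) = 18.1·175.2/(193.3²·194.3) = 0.000437.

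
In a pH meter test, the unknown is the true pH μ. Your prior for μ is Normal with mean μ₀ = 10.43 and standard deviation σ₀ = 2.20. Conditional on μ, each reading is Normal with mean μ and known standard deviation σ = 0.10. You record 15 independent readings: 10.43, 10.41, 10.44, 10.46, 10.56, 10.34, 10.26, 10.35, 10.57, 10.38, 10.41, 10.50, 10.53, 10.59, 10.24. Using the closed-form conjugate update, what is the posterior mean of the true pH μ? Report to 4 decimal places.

For Normal data with known variance σ², a Normal(μ₀, σ₀²) prior on μ is conjugate. Posterior precision = 1/σ₀² + n/σ²; posterior mean is the precision-weighted average of μ₀ and x̄.
Σxᵢ = 10.43 + 10.41 + 10.44 + 10.46 + 10.56 + 10.34 + 10.26 + 10.35 + 10.57 + 10.38 + 10.41 + 10.50 + 10.53 + 10.59 + 10.24 = 156.47, so n·x̄ = 156.47.
σ₀² = 2.20² = 4.84, σ² = 0.10² = 0.01; σ² + n·σ₀² = 0.01 + 15·4.84 = 72.61.
Posterior mean = (μ₀/σ₀² + n·x̄/σ²)/(1/σ₀² + n/σ²) = (σ²·μ₀ + σ₀²·n·x̄)/(σ² + n·σ₀²) = (0.01·10.43 + 4.84·156.47)/72.61 = 757.4191/72.61 = 10.4313.

10.4313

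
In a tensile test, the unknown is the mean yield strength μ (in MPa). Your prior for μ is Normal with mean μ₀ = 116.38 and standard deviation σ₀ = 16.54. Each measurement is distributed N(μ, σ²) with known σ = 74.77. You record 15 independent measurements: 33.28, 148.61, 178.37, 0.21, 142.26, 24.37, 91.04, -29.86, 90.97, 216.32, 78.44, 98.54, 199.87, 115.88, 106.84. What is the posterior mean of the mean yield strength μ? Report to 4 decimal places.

For Normal data with known variance σ², a Normal(μ₀, σ₀²) prior on μ is conjugate. Posterior precision = 1/σ₀² + n/σ²; posterior mean is the precision-weighted average of μ₀ and x̄.
Σxᵢ = 33.28 + 148.61 + 178.37 + 0.21 + 142.26 + 24.37 + 91.04 + (-29.86) + 90.97 + 216.32 + 78.44 + 98.54 + 199.87 + 115.88 + 106.84 = 1495.14, so n·x̄ = 1495.14.
σ₀² = 16.54² = 273.5716, σ² = 74.77² = 5590.5529; σ² + n·σ₀² = 5590.5529 + 15·273.5716 = 9694.1269.
Posterior mean = (μ₀/σ₀² + n·x̄/σ²)/(1/σ₀² + n/σ²) = (σ²·μ₀ + σ₀²·n·x̄)/(σ² + n·σ₀²) = (5590.5529·116.38 + 273.5716·1495.14)/9694.1269 = 1059656.388526/9694.1269 = 109.3091.

109.3091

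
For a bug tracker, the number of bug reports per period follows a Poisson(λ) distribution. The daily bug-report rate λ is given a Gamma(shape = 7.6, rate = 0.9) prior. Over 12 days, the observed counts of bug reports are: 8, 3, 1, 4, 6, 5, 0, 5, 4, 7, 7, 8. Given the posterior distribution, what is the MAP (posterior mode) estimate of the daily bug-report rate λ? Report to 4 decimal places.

5.0078

With a Gamma(shape α, rate β) prior, the Poisson likelihood is conjugate: the posterior is Gamma(α + ΣXᵢ, β + n).
Sum of counts S = 58 over n = 12 days.
Posterior: Gamma(α+S, β+n) = Gamma(7.6+58, 0.9+12) = Gamma(65.6, 12.9).
Mode of Gamma(α,β) for α≥1 is (α−1)/β = 64.6/12.9 = 5.0078.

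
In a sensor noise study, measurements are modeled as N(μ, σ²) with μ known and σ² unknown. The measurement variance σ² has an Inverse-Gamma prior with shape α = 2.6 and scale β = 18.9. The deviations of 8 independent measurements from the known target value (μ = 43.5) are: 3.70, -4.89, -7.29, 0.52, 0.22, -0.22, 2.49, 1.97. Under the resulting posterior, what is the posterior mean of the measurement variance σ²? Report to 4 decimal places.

With known mean μ and an Inverse-Gamma(α, β) prior on σ², the Normal likelihood is conjugate: posterior is Inv-Gamma(α + n/2, β + Σ(xᵢ−μ)²/2).
Σ(xᵢ−μ)² = (3.70)² + (-4.89)² + (-7.29)² + (0.52)² + (0.22)² + (-0.22)² + (2.49)² + (1.97)² = 101.1944.
Posterior: Inv-Gamma(2.6 + 8/2, 18.9 + 101.1944/2) = Inv-Gamma(6.60, 69.49720).
E[σ²|data] = β/(α−1) = 69.49720/5.60 = 12.4102.

12.4102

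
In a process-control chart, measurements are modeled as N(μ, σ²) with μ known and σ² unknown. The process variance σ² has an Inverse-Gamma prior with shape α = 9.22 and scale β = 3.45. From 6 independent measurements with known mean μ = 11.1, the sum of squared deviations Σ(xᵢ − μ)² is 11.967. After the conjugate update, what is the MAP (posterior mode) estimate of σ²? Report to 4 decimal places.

0.7136

With known mean μ and an Inverse-Gamma(α, β) prior on σ², the Normal likelihood is conjugate: posterior is Inv-Gamma(α + n/2, β + Σ(xᵢ−μ)²/2).
Posterior: Inv-Gamma(9.22 + 6/2, 3.45 + 11.967/2) = Inv-Gamma(12.22, 9.4335).
Mode = β/(α+1) = 9.4335/13.22 = 0.7136.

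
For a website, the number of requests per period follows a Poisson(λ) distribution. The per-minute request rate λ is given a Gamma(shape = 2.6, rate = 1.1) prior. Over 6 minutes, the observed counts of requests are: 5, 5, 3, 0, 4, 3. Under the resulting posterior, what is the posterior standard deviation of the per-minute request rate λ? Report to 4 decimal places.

0.6696

With a Gamma(shape α, rate β) prior, the Poisson likelihood is conjugate: the posterior is Gamma(α + ΣXᵢ, β + n).
Sum of counts S = 20 over n = 6 minutes.
Posterior: Gamma(α+S, β+n) = Gamma(2.6+20, 1.1+6) = Gamma(22.6, 7.1).
SD = √α/β = √22.6/7.1 = 0.6696.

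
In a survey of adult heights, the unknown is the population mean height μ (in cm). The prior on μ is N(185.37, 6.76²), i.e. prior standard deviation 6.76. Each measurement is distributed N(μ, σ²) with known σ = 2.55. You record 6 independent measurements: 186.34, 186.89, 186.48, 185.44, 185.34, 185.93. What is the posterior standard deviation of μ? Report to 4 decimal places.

For Normal data with known variance σ², a Normal(μ₀, σ₀²) prior on μ is conjugate. Posterior precision = 1/σ₀² + n/σ²; posterior mean is the precision-weighted average of μ₀ and x̄.
σ₀² = 6.76² = 45.6976, σ² = 2.55² = 6.5025; σ² + n·σ₀² = 6.5025 + 6·45.6976 = 280.6881.
Posterior precision = 1/σ₀² + n/σ² = 1/45.6976 + 6/6.5025 = (σ² + n·σ₀²)/(σ₀²σ²) = 280.6881/(45.6976·6.5025); posterior variance σₙ² = σ₀²σ²/(σ² + n·σ₀²) = 45.6976·6.5025/280.6881 = 1.058644.
Posterior SD = √σₙ² = √(45.6976·6.5025/280.6881) = 1.0289.

1.0289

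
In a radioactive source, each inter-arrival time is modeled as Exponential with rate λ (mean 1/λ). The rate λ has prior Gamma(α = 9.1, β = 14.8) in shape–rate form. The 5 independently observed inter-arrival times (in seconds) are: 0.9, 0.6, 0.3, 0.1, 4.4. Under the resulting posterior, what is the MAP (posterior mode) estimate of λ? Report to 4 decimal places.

With a Gamma(shape α, rate β) prior on the exponential rate λ, the posterior after n observations with total T = Σxᵢ is Gamma(α+n, β+T).
Sum of observations T = 6.3 seconds; n = 5.
Posterior: Gamma(9.1+5, 14.8+6.3) = Gamma(14.1, 21.1).
Mode = (α−1)/β = 0.6209.

0.6209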